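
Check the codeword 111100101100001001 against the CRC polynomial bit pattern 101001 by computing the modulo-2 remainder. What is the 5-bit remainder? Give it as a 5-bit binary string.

Modulo-2 division of 111100101100001001 by 101001:
  pos 0: 111100 XOR 101001 = 010101
  pos 1: 101011 XOR 101001 = 000010
  pos 5: 100110 XOR 101001 = 001111
  pos 7: 111100 XOR 101001 = 010101
  pos 8: 101010 XOR 101001 = 000011
  pos 12: 111001 XOR 101001 = 010000
Remainder = 10000 (nonzero — an error is detected).

10000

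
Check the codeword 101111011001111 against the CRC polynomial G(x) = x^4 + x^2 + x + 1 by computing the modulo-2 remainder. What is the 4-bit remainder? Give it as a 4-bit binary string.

Modulo-2 division of 101111011001111 by 10111:
  pos 0: 10111 XOR 10111 = 00000
  pos 5: 10110 XOR 10111 = 00001
  pos 9: 10111 XOR 10111 = 00000
Remainder = 0001 (nonzero — an error is detected).

0001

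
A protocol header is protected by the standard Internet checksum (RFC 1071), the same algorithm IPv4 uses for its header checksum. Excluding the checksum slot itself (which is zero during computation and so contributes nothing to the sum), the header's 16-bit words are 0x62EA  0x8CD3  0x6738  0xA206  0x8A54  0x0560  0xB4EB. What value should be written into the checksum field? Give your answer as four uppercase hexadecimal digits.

C262

One's-complement addition (fold any carry out of bit 15 back into bit 0):
  0x62EA + 0x8CD3 = 0x0EFBD
  0xEFBD + 0x6738 = 0x156F5 → wrap carry → 0x56F6
  0x56F6 + 0xA206 = 0x0F8FC
  0xF8FC + 0x8A54 = 0x18350 → wrap carry → 0x8351
  0x8351 + 0x0560 = 0x088B1
  0x88B1 + 0xB4EB = 0x13D9C → wrap carry → 0x3D9D
One's-complement sum = 0x3D9D.
Checksum = ~0x3D9D & 0xFFFF = 0xC262.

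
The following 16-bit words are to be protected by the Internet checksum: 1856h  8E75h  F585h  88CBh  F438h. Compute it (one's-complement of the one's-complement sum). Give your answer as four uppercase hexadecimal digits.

E6A9

One's-complement addition (fold any carry out of bit 15 back into bit 0):
  0x1856 + 0x8E75 = 0x0A6CB
  0xA6CB + 0xF585 = 0x19C50 → wrap carry → 0x9C51
  0x9C51 + 0x88CB = 0x1251C → wrap carry → 0x251D
  0x251D + 0xF438 = 0x11955 → wrap carry → 0x1956
One's-complement sum = 0x1956.
Checksum = ~0x1956 & 0xFFFF = 0xE6A9.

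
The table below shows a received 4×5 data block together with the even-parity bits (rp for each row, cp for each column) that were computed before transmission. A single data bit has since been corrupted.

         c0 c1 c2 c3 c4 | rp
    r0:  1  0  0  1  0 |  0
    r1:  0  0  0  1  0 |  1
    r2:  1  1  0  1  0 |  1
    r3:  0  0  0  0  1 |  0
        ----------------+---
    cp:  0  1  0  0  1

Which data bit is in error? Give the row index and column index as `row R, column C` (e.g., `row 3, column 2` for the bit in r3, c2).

row 3, column 3

Recompute each row's even parity and compare to rp:
  r0: data parity 0, sent rp 0 → ok
  r1: data parity 1, sent rp 1 → ok
  r2: data parity 1, sent rp 1 → ok
  r3: data parity 1, sent rp 0 → mismatch
Recompute each column's even parity and compare to cp:
  c0: data parity 0, sent cp 0 → ok
  c1: data parity 1, sent cp 1 → ok
  c2: data parity 0, sent cp 0 → ok
  c3: data parity 1, sent cp 0 → mismatch
  c4: data parity 1, sent cp 1 → ok
Exactly one row (r3) and one column (c3) fail → the flipped bit is at their intersection.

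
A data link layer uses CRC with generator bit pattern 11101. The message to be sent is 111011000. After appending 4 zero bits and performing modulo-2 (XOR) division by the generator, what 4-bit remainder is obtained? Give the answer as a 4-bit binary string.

0001

Append 4 zeros: 1110110000000. Divide by 11101 (XOR where the leading bit is 1):
  pos 0: 11101 XOR 11101 = 00000
  pos 5: 10000 XOR 11101 = 01101
  pos 6: 11010 XOR 11101 = 00111
  pos 8: 11100 XOR 11101 = 00001
Remainder (last 4 bits) = 0001. This is the CRC / FCS.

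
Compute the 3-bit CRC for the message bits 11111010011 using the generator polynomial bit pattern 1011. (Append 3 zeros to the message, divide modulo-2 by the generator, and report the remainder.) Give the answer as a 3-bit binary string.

Append 3 zeros: 11111010011000. Divide by 1011 (XOR where the leading bit is 1):
  pos 0: 1111 XOR 1011 = 0100
  pos 1: 1001 XOR 1011 = 0010
  pos 3: 1001 XOR 1011 = 0010
  pos 5: 1000 XOR 1011 = 0011
  pos 7: 1111 XOR 1011 = 0100
  pos 8: 1000 XOR 1011 = 0011
  pos 10: 1100 XOR 1011 = 0111
Remainder (last 3 bits) = 111. This is the CRC / FCS.

111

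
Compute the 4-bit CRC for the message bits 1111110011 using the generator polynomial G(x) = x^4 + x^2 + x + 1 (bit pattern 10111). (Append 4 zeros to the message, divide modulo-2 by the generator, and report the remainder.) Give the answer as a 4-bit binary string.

Append 4 zeros: 11111100110000. Divide by 10111 (XOR where the leading bit is 1):
  pos 0: 11111 XOR 10111 = 01000
  pos 1: 10001 XOR 10111 = 00110
  pos 3: 11000 XOR 10111 = 01111
  pos 4: 11111 XOR 10111 = 01000
  pos 5: 10001 XOR 10111 = 00110
  pos 7: 11000 XOR 10111 = 01111
  pos 8: 11110 XOR 10111 = 01001
  pos 9: 10010 XOR 10111 = 00101
Remainder (last 4 bits) = 0101. This is the CRC / FCS.

0101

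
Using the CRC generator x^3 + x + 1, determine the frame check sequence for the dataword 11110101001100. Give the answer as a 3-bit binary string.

Append 3 zeros: 11110101001100000. Divide by 1011 (XOR where the leading bit is 1):
  pos 0: 1111 XOR 1011 = 0100
  pos 1: 1000 XOR 1011 = 0011
  pos 3: 1110 XOR 1011 = 0101
  pos 4: 1011 XOR 1011 = 0000
  pos 10: 1100 XOR 1011 = 0111
  pos 11: 1110 XOR 1011 = 0101
  pos 12: 1010 XOR 1011 = 0001
Remainder (last 3 bits) = 010. This is the CRC / FCS.

010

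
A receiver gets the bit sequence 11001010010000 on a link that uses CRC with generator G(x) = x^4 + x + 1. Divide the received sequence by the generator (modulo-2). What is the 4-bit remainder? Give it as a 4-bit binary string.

0000

Modulo-2 division of 11001010010000 by 10011:
  pos 0: 11001 XOR 10011 = 01010
  pos 1: 10100 XOR 10011 = 00111
  pos 3: 11110 XOR 10011 = 01101
  pos 4: 11010 XOR 10011 = 01001
  pos 5: 10011 XOR 10011 = 00000
Remainder = 0000 (zero — the frame passes the CRC check).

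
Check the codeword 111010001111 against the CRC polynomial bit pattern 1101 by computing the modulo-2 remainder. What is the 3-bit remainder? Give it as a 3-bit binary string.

Modulo-2 division of 111010001111 by 1101:
  pos 0: 1110 XOR 1101 = 0011
  pos 2: 1110 XOR 1101 = 0011
  pos 4: 1100 XOR 1101 = 0001
  pos 7: 1111 XOR 1101 = 0010
Remainder = 101 (nonzero — an error is detected).

101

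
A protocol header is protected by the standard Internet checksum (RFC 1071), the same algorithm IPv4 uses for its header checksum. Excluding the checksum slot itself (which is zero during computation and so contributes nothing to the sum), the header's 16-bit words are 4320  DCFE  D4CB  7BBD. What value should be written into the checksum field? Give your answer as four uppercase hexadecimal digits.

8F57

One's-complement addition (fold any carry out of bit 15 back into bit 0):
  0x4320 + 0xDCFE = 0x1201E → wrap carry → 0x201F
  0x201F + 0xD4CB = 0x0F4EA
  0xF4EA + 0x7BBD = 0x170A7 → wrap carry → 0x70A8
One's-complement sum = 0x70A8.
Checksum = ~0x70A8 & 0xFFFF = 0x8F57.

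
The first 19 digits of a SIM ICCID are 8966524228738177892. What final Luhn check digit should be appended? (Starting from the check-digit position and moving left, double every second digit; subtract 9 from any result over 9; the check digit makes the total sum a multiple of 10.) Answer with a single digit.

2

Partial digits right→left: 2 9 8 7 7 1 8 3 7 8 2 2 4 2 5 6 6 9 8
Double every second digit counting from the check-digit position (so the 1st, 3rd, 5th, ... of the partial from the right).
  doubled (with −9 where >9): 4 7 5 7 5 4 8 1 3 7 → sum 51
  kept as-is: 9 7 1 3 8 2 2 6 9 → sum 47
Total = 51 + 47 = 98.
Check digit = (10 − (98 mod 10)) mod 10 = 2.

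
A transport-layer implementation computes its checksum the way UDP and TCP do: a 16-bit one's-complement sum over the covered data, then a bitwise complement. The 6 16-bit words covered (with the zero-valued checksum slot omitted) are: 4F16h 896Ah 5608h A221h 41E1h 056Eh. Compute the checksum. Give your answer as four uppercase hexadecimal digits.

E805

One's-complement addition (fold any carry out of bit 15 back into bit 0):
  0x4F16 + 0x896A = 0x0D880
  0xD880 + 0x5608 = 0x12E88 → wrap carry → 0x2E89
  0x2E89 + 0xA221 = 0x0D0AA
  0xD0AA + 0x41E1 = 0x1128B → wrap carry → 0x128C
  0x128C + 0x056E = 0x017FA
One's-complement sum = 0x17FA.
Checksum = ~0x17FA & 0xFFFF = 0xE805.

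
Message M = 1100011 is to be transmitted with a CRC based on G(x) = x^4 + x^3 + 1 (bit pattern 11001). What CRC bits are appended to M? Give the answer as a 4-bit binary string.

Append 4 zeros: 11000110000. Divide by 11001 (XOR where the leading bit is 1):
  pos 0: 11000 XOR 11001 = 00001
  pos 4: 11100 XOR 11001 = 00101
  pos 6: 10100 XOR 11001 = 01101
Remainder (last 4 bits) = 1101. This is the CRC / FCS.

1101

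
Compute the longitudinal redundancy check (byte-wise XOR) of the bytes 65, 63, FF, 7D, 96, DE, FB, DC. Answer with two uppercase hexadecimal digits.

EB

XOR the bytes together:
  start with 0x65
  0x65 ⊕ 0x63 = 0x06
  0x06 ⊕ 0xFF = 0xF9
  0xF9 ⊕ 0x7D = 0x84
  0x84 ⊕ 0x96 = 0x12
  0x12 ⊕ 0xDE = 0xCC
  0xCC ⊕ 0xFB = 0x37
  0x37 ⊕ 0xDC = 0xEB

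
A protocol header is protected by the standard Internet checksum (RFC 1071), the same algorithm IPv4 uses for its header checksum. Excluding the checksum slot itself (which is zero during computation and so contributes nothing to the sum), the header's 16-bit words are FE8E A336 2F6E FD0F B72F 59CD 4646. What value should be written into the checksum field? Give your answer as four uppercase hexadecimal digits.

DA78

One's-complement addition (fold any carry out of bit 15 back into bit 0):
  0xFE8E + 0xA336 = 0x1A1C4 → wrap carry → 0xA1C5
  0xA1C5 + 0x2F6E = 0x0D133
  0xD133 + 0xFD0F = 0x1CE42 → wrap carry → 0xCE43
  0xCE43 + 0xB72F = 0x18572 → wrap carry → 0x8573
  0x8573 + 0x59CD = 0x0DF40
  0xDF40 + 0x4646 = 0x12586 → wrap carry → 0x2587
One's-complement sum = 0x2587.
Checksum = ~0x2587 & 0xFFFF = 0xDA78.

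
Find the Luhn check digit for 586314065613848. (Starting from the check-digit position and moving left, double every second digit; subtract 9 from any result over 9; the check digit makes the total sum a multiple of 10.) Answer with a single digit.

Partial digits right→left: 8 4 8 3 1 6 5 6 0 4 1 3 6 8 5
Double every second digit counting from the check-digit position (so the 1st, 3rd, 5th, ... of the partial from the right).
  doubled (with −9 where >9): 7 7 2 1 0 2 3 1 → sum 23
  kept as-is: 4 3 6 6 4 3 8 → sum 34
Total = 23 + 34 = 57.
Check digit = (10 − (57 mod 10)) mod 10 = 3.

3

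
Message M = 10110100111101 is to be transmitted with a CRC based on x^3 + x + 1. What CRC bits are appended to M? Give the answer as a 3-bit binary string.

100

Append 3 zeros: 10110100111101000. Divide by 1011 (XOR where the leading bit is 1):
  pos 0: 1011 XOR 1011 = 0000
  pos 5: 1001 XOR 1011 = 0010
  pos 7: 1011 XOR 1011 = 0000
  pos 11: 1010 XOR 1011 = 0001
Remainder (last 3 bits) = 100. This is the CRC / FCS.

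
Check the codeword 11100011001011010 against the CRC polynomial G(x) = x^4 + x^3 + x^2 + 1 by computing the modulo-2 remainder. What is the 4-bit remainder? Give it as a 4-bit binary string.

Modulo-2 division of 11100011001011010 by 11101:
  pos 0: 11100 XOR 11101 = 00001
  pos 4: 10110 XOR 11101 = 01011
  pos 5: 10110 XOR 11101 = 01011
  pos 6: 10111 XOR 11101 = 01010
  pos 7: 10100 XOR 11101 = 01001
  pos 8: 10011 XOR 11101 = 01110
  pos 9: 11101 XOR 11101 = 00000
Remainder = 0010 (nonzero — an error is detected).

0010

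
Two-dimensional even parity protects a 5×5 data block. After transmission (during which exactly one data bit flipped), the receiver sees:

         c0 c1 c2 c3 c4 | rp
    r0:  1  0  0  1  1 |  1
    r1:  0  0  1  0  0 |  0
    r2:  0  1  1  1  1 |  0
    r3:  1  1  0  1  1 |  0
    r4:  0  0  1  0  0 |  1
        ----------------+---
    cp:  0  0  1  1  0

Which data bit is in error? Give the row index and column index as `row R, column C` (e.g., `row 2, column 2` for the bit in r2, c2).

row 1, column 4

Recompute each row's even parity and compare to rp:
  r0: data parity 1, sent rp 1 → ok
  r1: data parity 1, sent rp 0 → mismatch
  r2: data parity 0, sent rp 0 → ok
  r3: data parity 0, sent rp 0 → ok
  r4: data parity 1, sent rp 1 → ok
Recompute each column's even parity and compare to cp:
  c0: data parity 0, sent cp 0 → ok
  c1: data parity 0, sent cp 0 → ok
  c2: data parity 1, sent cp 1 → ok
  c3: data parity 1, sent cp 1 → ok
  c4: data parity 1, sent cp 0 → mismatch
Exactly one row (r1) and one column (c4) fail → the flipped bit is at their intersection.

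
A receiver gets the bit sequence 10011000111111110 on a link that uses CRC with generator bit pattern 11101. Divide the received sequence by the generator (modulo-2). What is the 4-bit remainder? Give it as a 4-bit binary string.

Modulo-2 division of 10011000111111110 by 11101:
  pos 0: 10011 XOR 11101 = 01110
  pos 1: 11100 XOR 11101 = 00001
  pos 5: 10011 XOR 11101 = 01110
  pos 6: 11101 XOR 11101 = 00000
  pos 11: 11111 XOR 11101 = 00010
Remainder = 0100 (nonzero — an error is detected).

0100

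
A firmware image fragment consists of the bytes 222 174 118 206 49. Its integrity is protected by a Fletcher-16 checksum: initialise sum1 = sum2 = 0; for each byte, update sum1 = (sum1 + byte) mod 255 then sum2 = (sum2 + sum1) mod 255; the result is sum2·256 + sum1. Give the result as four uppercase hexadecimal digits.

Running sums (mod 255):
  after byte 0 (222): sum1=222, sum2=222
  after byte 1 (174): sum1=141, sum2=108
  after byte 2 (118): sum1=4, sum2=112
  after byte 3 (206): sum1=210, sum2=67
  after byte 4 (49): sum1=4, sum2=71
Checksum = sum2·256 + sum1 = 71·256 + 4 = 18180 = 0x4704.

4704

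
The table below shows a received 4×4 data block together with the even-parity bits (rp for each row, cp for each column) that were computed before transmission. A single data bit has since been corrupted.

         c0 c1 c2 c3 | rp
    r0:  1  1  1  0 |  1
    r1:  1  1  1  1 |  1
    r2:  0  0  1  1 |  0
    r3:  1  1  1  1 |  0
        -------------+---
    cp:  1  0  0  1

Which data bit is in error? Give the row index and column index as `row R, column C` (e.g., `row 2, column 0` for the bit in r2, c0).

row 1, column 1

Recompute each row's even parity and compare to rp:
  r0: data parity 1, sent rp 1 → ok
  r1: data parity 0, sent rp 1 → mismatch
  r2: data parity 0, sent rp 0 → ok
  r3: data parity 0, sent rp 0 → ok
Recompute each column's even parity and compare to cp:
  c0: data parity 1, sent cp 1 → ok
  c1: data parity 1, sent cp 0 → mismatch
  c2: data parity 0, sent cp 0 → ok
  c3: data parity 1, sent cp 1 → ok
Exactly one row (r1) and one column (c1) fail → the flipped bit is at their intersection.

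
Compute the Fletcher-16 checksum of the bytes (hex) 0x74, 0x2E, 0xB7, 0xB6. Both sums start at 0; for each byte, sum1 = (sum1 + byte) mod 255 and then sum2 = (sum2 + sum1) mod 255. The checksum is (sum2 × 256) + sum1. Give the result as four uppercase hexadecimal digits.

8211

Running sums (mod 255):
  after byte 0 (0x74): sum1=116, sum2=116
  after byte 1 (0x2E): sum1=162, sum2=23
  after byte 2 (0xB7): sum1=90, sum2=113
  after byte 3 (0xB6): sum1=17, sum2=130
Checksum = sum2·256 + sum1 = 130·256 + 17 = 33297 = 0x8211.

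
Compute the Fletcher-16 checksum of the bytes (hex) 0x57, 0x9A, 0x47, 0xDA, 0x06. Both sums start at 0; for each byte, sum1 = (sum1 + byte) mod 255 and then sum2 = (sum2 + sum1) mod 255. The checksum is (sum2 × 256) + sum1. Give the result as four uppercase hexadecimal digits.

B01A

Running sums (mod 255):
  after byte 0 (0x57): sum1=87, sum2=87
  after byte 1 (0x9A): sum1=241, sum2=73
  after byte 2 (0x47): sum1=57, sum2=130
  after byte 3 (0xDA): sum1=20, sum2=150
  after byte 4 (0x06): sum1=26, sum2=176
Checksum = sum2·256 + sum1 = 176·256 + 26 = 45082 = 0xB01A.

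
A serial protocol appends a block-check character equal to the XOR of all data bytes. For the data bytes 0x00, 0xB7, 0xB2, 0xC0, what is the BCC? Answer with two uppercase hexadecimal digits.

C5

XOR the bytes together:
  start with 0x00
  0x00 ⊕ 0xB7 = 0xB7
  0xB7 ⊕ 0xB2 = 0x05
  0x05 ⊕ 0xC0 = 0xC5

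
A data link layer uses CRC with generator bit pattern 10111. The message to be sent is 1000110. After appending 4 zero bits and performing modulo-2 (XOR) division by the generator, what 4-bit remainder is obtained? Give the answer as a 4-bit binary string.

Append 4 zeros: 10001100000. Divide by 10111 (XOR where the leading bit is 1):
  pos 0: 10001 XOR 10111 = 00110
  pos 2: 11010 XOR 10111 = 01101
  pos 3: 11010 XOR 10111 = 01101
  pos 4: 11010 XOR 10111 = 01101
  pos 5: 11010 XOR 10111 = 01101
  pos 6: 11010 XOR 10111 = 01101
Remainder (last 4 bits) = 1101. This is the CRC / FCS.

1101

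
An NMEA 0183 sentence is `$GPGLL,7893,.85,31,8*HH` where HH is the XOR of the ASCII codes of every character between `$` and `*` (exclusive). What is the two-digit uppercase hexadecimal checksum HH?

4C

XOR the ASCII codes of the payload characters:
  'G' = 0x47 → acc = 0x47
  'P' = 0x50 → acc = 0x17
  'G' = 0x47 → acc = 0x50
  'L' = 0x4C → acc = 0x1C
  'L' = 0x4C → acc = 0x50
  ',' = 0x2C → acc = 0x7C
  '7' = 0x37 → acc = 0x4B
  '8' = 0x38 → acc = 0x73
  '9' = 0x39 → acc = 0x4A
  '3' = 0x33 → acc = 0x79
  ',' = 0x2C → acc = 0x55
  '.' = 0x2E → acc = 0x7B
  '8' = 0x38 → acc = 0x43
  '5' = 0x35 → acc = 0x76
  ',' = 0x2C → acc = 0x5A
  '3' = 0x33 → acc = 0x69
  '1' = 0x31 → acc = 0x58
  ',' = 0x2C → acc = 0x74
  '8' = 0x38 → acc = 0x4C
Checksum = 0x4C.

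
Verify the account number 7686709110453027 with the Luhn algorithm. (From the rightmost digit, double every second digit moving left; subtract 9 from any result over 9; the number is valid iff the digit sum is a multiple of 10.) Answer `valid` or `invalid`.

From the right, keep odd positions and double even positions (subtract 9 from any doubled value over 9):
  doubled (positions 2,4,...): 4 6 8 2 9 5 7 5 → sum 46
  kept (positions 1,3,...): 7 0 5 0 1 0 6 6 → sum 25
Total = 71.
71 mod 10 = 1, so the number is invalid.

invalid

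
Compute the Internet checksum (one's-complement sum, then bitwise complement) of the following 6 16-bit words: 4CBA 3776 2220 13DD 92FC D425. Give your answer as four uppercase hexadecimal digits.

One's-complement addition (fold any carry out of bit 15 back into bit 0):
  0x4CBA + 0x3776 = 0x08430
  0x8430 + 0x2220 = 0x0A650
  0xA650 + 0x13DD = 0x0BA2D
  0xBA2D + 0x92FC = 0x14D29 → wrap carry → 0x4D2A
  0x4D2A + 0xD425 = 0x1214F → wrap carry → 0x2150
One's-complement sum = 0x2150.
Checksum = ~0x2150 & 0xFFFF = 0xDEAF.

DEAF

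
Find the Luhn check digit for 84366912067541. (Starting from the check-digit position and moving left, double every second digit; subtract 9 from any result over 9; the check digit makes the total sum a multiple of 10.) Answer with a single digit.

Partial digits right→left: 1 4 5 7 6 0 2 1 9 6 6 3 4 8
Double every second digit counting from the check-digit position (so the 1st, 3rd, 5th, ... of the partial from the right).
  doubled (with −9 where >9): 2 1 3 4 9 3 8 → sum 30
  kept as-is: 4 7 0 1 6 3 8 → sum 29
Total = 30 + 29 = 59.
Check digit = (10 − (59 mod 10)) mod 10 = 1.

1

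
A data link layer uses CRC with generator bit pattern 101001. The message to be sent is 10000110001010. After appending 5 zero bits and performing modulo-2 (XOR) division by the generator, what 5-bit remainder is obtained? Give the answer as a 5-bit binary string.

Append 5 zeros: 1000011000101000000. Divide by 101001 (XOR where the leading bit is 1):
  pos 0: 100001 XOR 101001 = 001000
  pos 2: 100010 XOR 101001 = 001011
  pos 4: 101100 XOR 101001 = 000101
  pos 7: 101101 XOR 101001 = 000100
  pos 10: 100000 XOR 101001 = 001001
  pos 12: 100100 XOR 101001 = 001101
Remainder (last 5 bits) = 11010. This is the CRC / FCS.

11010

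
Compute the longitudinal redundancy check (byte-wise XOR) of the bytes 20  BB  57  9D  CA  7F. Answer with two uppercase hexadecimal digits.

E4

XOR the bytes together:
  start with 0x20
  0x20 ⊕ 0xBB = 0x9B
  0x9B ⊕ 0x57 = 0xCC
  0xCC ⊕ 0x9D = 0x51
  0x51 ⊕ 0xCA = 0x9B
  0x9B ⊕ 0x7F = 0xE4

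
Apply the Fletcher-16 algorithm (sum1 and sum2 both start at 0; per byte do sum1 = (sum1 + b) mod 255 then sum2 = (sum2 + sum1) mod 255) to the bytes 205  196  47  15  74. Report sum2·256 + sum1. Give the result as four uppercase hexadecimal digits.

0E1B

Running sums (mod 255):
  after byte 0 (205): sum1=205, sum2=205
  after byte 1 (196): sum1=146, sum2=96
  after byte 2 (47): sum1=193, sum2=34
  after byte 3 (15): sum1=208, sum2=242
  after byte 4 (74): sum1=27, sum2=14
Checksum = sum2·256 + sum1 = 14·256 + 27 = 3611 = 0x0E1B.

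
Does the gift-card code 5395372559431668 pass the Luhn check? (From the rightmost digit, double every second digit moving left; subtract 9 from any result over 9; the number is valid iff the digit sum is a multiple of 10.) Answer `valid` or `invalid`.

From the right, keep odd positions and double even positions (subtract 9 from any doubled value over 9):
  doubled (positions 2,4,...): 3 2 8 1 4 6 9 1 → sum 34
  kept (positions 1,3,...): 8 6 3 9 5 7 5 3 → sum 46
Total = 80.
80 mod 10 = 0, so the number is valid.

valid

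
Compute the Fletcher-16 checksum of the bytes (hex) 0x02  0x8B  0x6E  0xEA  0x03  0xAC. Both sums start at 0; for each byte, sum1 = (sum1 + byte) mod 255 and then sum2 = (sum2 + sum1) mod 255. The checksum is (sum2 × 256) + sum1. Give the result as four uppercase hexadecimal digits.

Running sums (mod 255):
  after byte 0 (0x02): sum1=2, sum2=2
  after byte 1 (0x8B): sum1=141, sum2=143
  after byte 2 (0x6E): sum1=251, sum2=139
  after byte 3 (0xEA): sum1=230, sum2=114
  after byte 4 (0x03): sum1=233, sum2=92
  after byte 5 (0xAC): sum1=150, sum2=242
Checksum = sum2·256 + sum1 = 242·256 + 150 = 62102 = 0xF296.

F296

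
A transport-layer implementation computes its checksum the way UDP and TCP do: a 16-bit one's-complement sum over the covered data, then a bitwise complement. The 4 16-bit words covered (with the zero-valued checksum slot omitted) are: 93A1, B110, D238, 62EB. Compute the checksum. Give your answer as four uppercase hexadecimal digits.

One's-complement addition (fold any carry out of bit 15 back into bit 0):
  0x93A1 + 0xB110 = 0x144B1 → wrap carry → 0x44B2
  0x44B2 + 0xD238 = 0x116EA → wrap carry → 0x16EB
  0x16EB + 0x62EB = 0x079D6
One's-complement sum = 0x79D6.
Checksum = ~0x79D6 & 0xFFFF = 0x8629.

8629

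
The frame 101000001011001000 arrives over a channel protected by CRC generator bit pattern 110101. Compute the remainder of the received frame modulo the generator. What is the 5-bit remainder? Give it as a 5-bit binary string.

Modulo-2 division of 101000001011001000 by 110101:
  pos 0: 101000 XOR 110101 = 011101
  pos 1: 111010 XOR 110101 = 001111
  pos 3: 111101 XOR 110101 = 001000
  pos 5: 100001 XOR 110101 = 010100
  pos 6: 101001 XOR 110101 = 011100
  pos 7: 111000 XOR 110101 = 001101
  pos 9: 110101 XOR 110101 = 000000
Remainder = 00000 (zero — the frame passes the CRC check).

00000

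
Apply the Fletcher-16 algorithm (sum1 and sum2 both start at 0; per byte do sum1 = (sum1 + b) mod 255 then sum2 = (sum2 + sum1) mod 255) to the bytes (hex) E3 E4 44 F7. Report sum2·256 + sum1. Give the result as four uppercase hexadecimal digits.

BE05

Running sums (mod 255):
  after byte 0 (E3): sum1=227, sum2=227
  after byte 1 (E4): sum1=200, sum2=172
  after byte 2 (44): sum1=13, sum2=185
  after byte 3 (F7): sum1=5, sum2=190
Checksum = sum2·256 + sum1 = 190·256 + 5 = 48645 = 0xBE05.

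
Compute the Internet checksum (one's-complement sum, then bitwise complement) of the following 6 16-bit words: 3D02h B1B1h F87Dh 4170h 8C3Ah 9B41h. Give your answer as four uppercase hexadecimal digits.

AFE1

One's-complement addition (fold any carry out of bit 15 back into bit 0):
  0x3D02 + 0xB1B1 = 0x0EEB3
  0xEEB3 + 0xF87D = 0x1E730 → wrap carry → 0xE731
  0xE731 + 0x4170 = 0x128A1 → wrap carry → 0x28A2
  0x28A2 + 0x8C3A = 0x0B4DC
  0xB4DC + 0x9B41 = 0x1501D → wrap carry → 0x501E
One's-complement sum = 0x501E.
Checksum = ~0x501E & 0xFFFF = 0xAFE1.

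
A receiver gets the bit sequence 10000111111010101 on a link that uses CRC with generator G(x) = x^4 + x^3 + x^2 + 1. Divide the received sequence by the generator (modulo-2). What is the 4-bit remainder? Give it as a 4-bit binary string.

Modulo-2 division of 10000111111010101 by 11101:
  pos 0: 10000 XOR 11101 = 01101
  pos 1: 11011 XOR 11101 = 00110
  pos 3: 11011 XOR 11101 = 00110
  pos 5: 11011 XOR 11101 = 00110
  pos 7: 11010 XOR 11101 = 00111
  pos 9: 11110 XOR 11101 = 00011
  pos 12: 11101 XOR 11101 = 00000
Remainder = 0000 (zero — the frame passes the CRC check).

0000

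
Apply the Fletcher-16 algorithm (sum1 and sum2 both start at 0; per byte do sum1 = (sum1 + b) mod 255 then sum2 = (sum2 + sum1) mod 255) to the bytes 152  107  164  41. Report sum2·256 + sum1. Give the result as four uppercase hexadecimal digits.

Running sums (mod 255):
  after byte 0 (152): sum1=152, sum2=152
  after byte 1 (107): sum1=4, sum2=156
  after byte 2 (164): sum1=168, sum2=69
  after byte 3 (41): sum1=209, sum2=23
Checksum = sum2·256 + sum1 = 23·256 + 209 = 6097 = 0x17D1.

17D1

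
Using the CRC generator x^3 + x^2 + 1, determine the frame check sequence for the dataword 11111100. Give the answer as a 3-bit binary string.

Append 3 zeros: 11111100000. Divide by 1101 (XOR where the leading bit is 1):
  pos 0: 1111 XOR 1101 = 0010
  pos 2: 1011 XOR 1101 = 0110
  pos 3: 1100 XOR 1101 = 0001
  pos 6: 1000 XOR 1101 = 0101
  pos 7: 1010 XOR 1101 = 0111
Remainder (last 3 bits) = 111. This is the CRC / FCS.

111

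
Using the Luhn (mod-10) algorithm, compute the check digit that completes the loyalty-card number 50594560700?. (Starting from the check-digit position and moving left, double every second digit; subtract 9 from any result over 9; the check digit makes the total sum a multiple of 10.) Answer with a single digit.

Partial digits right→left: 0 0 7 0 6 5 4 9 5 0 5
Double every second digit counting from the check-digit position (so the 1st, 3rd, 5th, ... of the partial from the right).
  doubled (with −9 where >9): 0 5 3 8 1 1 → sum 18
  kept as-is: 0 0 5 9 0 → sum 14
Total = 18 + 14 = 32.
Check digit = (10 − (32 mod 10)) mod 10 = 8.

8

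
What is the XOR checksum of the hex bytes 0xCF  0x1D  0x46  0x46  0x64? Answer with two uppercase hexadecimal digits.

B6

XOR the bytes together:
  start with 0xCF
  0xCF ⊕ 0x1D = 0xD2
  0xD2 ⊕ 0x46 = 0x94
  0x94 ⊕ 0x46 = 0xD2
  0xD2 ⊕ 0x64 = 0xB6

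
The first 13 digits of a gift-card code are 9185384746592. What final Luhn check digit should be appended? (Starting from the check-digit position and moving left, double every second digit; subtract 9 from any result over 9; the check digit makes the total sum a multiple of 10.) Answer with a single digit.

Partial digits right→left: 2 9 5 6 4 7 4 8 3 5 8 1 9
Double every second digit counting from the check-digit position (so the 1st, 3rd, 5th, ... of the partial from the right).
  doubled (with −9 where >9): 4 1 8 8 6 7 9 → sum 43
  kept as-is: 9 6 7 8 5 1 → sum 36
Total = 43 + 36 = 79.
Check digit = (10 − (79 mod 10)) mod 10 = 1.

1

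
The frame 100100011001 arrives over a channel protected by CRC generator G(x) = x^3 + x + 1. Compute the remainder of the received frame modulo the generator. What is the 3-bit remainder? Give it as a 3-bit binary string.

Modulo-2 division of 100100011001 by 1011:
  pos 0: 1001 XOR 1011 = 0010
  pos 2: 1000 XOR 1011 = 0011
  pos 4: 1101 XOR 1011 = 0110
  pos 5: 1101 XOR 1011 = 0110
  pos 6: 1100 XOR 1011 = 0111
  pos 7: 1110 XOR 1011 = 0101
  pos 8: 1011 XOR 1011 = 0000
Remainder = 000 (zero — the frame passes the CRC check).

000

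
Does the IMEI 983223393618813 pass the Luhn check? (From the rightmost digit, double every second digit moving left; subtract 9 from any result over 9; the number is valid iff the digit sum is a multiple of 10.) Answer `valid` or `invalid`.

From the right, keep odd positions and double even positions (subtract 9 from any doubled value over 9):
  doubled (positions 2,4,...): 2 7 3 9 6 4 7 → sum 38
  kept (positions 1,3,...): 3 8 1 3 3 2 3 9 → sum 32
Total = 70.
70 mod 10 = 0, so the number is valid.

valid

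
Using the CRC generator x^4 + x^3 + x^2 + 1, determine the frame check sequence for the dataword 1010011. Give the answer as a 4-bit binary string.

Append 4 zeros: 10100110000. Divide by 11101 (XOR where the leading bit is 1):
  pos 0: 10100 XOR 11101 = 01001
  pos 1: 10011 XOR 11101 = 01110
  pos 2: 11101 XOR 11101 = 00000
Remainder (last 4 bits) = 0000. This is the CRC / FCS.

0000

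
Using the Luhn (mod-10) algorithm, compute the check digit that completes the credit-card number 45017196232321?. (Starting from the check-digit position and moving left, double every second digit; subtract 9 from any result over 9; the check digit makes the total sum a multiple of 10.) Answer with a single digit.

Partial digits right→left: 1 2 3 2 3 2 6 9 1 7 1 0 5 4
Double every second digit counting from the check-digit position (so the 1st, 3rd, 5th, ... of the partial from the right).
  doubled (with −9 where >9): 2 6 6 3 2 2 1 → sum 22
  kept as-is: 2 2 2 9 7 0 4 → sum 26
Total = 22 + 26 = 48.
Check digit = (10 − (48 mod 10)) mod 10 = 2.

2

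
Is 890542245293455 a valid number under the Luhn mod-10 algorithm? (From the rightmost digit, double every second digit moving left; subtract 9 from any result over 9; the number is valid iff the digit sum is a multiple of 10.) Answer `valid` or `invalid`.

valid

From the right, keep odd positions and double even positions (subtract 9 from any doubled value over 9):
  doubled (positions 2,4,...): 1 6 4 8 4 1 9 → sum 33
  kept (positions 1,3,...): 5 4 9 5 2 4 0 8 → sum 37
Total = 70.
70 mod 10 = 0, so the number is valid.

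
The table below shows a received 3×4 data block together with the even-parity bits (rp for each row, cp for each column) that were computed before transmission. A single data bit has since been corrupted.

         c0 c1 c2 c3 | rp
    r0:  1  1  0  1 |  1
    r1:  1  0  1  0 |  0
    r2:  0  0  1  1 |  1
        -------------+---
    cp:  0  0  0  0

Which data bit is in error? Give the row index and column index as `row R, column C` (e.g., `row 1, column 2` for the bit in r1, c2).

Recompute each row's even parity and compare to rp:
  r0: data parity 1, sent rp 1 → ok
  r1: data parity 0, sent rp 0 → ok
  r2: data parity 0, sent rp 1 → mismatch
Recompute each column's even parity and compare to cp:
  c0: data parity 0, sent cp 0 → ok
  c1: data parity 1, sent cp 0 → mismatch
  c2: data parity 0, sent cp 0 → ok
  c3: data parity 0, sent cp 0 → ok
Exactly one row (r2) and one column (c1) fail → the flipped bit is at their intersection.

row 2, column 1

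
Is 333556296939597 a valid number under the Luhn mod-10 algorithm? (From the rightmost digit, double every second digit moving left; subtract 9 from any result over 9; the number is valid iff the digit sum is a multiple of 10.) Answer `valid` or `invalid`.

From the right, keep odd positions and double even positions (subtract 9 from any doubled value over 9):
  doubled (positions 2,4,...): 9 9 9 9 3 1 6 → sum 46
  kept (positions 1,3,...): 7 5 3 6 2 5 3 3 → sum 34
Total = 80.
80 mod 10 = 0, so the number is valid.

valid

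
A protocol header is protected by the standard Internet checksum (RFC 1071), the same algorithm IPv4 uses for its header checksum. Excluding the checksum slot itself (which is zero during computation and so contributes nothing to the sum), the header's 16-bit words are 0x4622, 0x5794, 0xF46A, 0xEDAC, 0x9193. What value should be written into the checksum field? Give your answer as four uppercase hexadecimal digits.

EE9D

One's-complement addition (fold any carry out of bit 15 back into bit 0):
  0x4622 + 0x5794 = 0x09DB6
  0x9DB6 + 0xF46A = 0x19220 → wrap carry → 0x9221
  0x9221 + 0xEDAC = 0x17FCD → wrap carry → 0x7FCE
  0x7FCE + 0x9193 = 0x11161 → wrap carry → 0x1162
One's-complement sum = 0x1162.
Checksum = ~0x1162 & 0xFFFF = 0xEE9D.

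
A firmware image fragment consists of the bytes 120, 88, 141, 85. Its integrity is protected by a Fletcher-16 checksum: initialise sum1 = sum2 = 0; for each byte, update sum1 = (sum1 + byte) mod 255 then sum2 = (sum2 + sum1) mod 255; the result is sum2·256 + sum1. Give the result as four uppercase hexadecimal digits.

5BB3

Running sums (mod 255):
  after byte 0 (120): sum1=120, sum2=120
  after byte 1 (88): sum1=208, sum2=73
  after byte 2 (141): sum1=94, sum2=167
  after byte 3 (85): sum1=179, sum2=91
Checksum = sum2·256 + sum1 = 91·256 + 179 = 23475 = 0x5BB3.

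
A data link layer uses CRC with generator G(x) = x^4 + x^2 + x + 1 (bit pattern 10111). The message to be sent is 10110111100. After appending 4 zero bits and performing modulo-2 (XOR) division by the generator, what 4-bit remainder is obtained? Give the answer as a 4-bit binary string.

0100

Append 4 zeros: 101101111000000. Divide by 10111 (XOR where the leading bit is 1):
  pos 0: 10110 XOR 10111 = 00001
  pos 4: 11111 XOR 10111 = 01000
  pos 5: 10000 XOR 10111 = 00111
  pos 7: 11100 XOR 10111 = 01011
  pos 8: 10110 XOR 10111 = 00001
Remainder (last 4 bits) = 0100. This is the CRC / FCS.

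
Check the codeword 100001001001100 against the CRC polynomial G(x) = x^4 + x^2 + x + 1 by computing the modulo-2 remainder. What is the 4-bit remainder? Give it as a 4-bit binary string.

Modulo-2 division of 100001001001100 by 10111:
  pos 0: 10000 XOR 10111 = 00111
  pos 2: 11110 XOR 10111 = 01001
  pos 3: 10010 XOR 10111 = 00101
  pos 5: 10110 XOR 10111 = 00001
  pos 9: 10110 XOR 10111 = 00001
Remainder = 0010 (nonzero — an error is detected).

0010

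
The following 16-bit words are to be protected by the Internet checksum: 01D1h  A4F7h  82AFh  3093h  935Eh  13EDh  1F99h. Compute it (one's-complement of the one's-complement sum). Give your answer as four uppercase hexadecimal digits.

One's-complement addition (fold any carry out of bit 15 back into bit 0):
  0x01D1 + 0xA4F7 = 0x0A6C8
  0xA6C8 + 0x82AF = 0x12977 → wrap carry → 0x2978
  0x2978 + 0x3093 = 0x05A0B
  0x5A0B + 0x935E = 0x0ED69
  0xED69 + 0x13ED = 0x10156 → wrap carry → 0x0157
  0x0157 + 0x1F99 = 0x020F0
One's-complement sum = 0x20F0.
Checksum = ~0x20F0 & 0xFFFF = 0xDF0F.

DF0F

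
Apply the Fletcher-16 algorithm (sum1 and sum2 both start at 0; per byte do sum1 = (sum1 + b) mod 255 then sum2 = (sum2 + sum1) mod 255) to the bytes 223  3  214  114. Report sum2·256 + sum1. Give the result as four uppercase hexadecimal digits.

Running sums (mod 255):
  after byte 0 (223): sum1=223, sum2=223
  after byte 1 (3): sum1=226, sum2=194
  after byte 2 (214): sum1=185, sum2=124
  after byte 3 (114): sum1=44, sum2=168
Checksum = sum2·256 + sum1 = 168·256 + 44 = 43052 = 0xA82C.

A82C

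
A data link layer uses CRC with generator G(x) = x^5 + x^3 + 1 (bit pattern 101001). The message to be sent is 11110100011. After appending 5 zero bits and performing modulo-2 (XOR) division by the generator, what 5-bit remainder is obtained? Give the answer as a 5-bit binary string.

00110

Append 5 zeros: 1111010001100000. Divide by 101001 (XOR where the leading bit is 1):
  pos 0: 111101 XOR 101001 = 010100
  pos 1: 101000 XOR 101001 = 000001
  pos 6: 100110 XOR 101001 = 001111
  pos 8: 111100 XOR 101001 = 010101
  pos 9: 101010 XOR 101001 = 000011
Remainder (last 5 bits) = 00110. This is the CRC / FCS.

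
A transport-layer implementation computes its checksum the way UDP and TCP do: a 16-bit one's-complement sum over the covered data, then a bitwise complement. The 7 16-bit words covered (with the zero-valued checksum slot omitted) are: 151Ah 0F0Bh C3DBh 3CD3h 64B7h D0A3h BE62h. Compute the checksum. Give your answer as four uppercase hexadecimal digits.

E76D

One's-complement addition (fold any carry out of bit 15 back into bit 0):
  0x151A + 0x0F0B = 0x02425
  0x2425 + 0xC3DB = 0x0E800
  0xE800 + 0x3CD3 = 0x124D3 → wrap carry → 0x24D4
  0x24D4 + 0x64B7 = 0x0898B
  0x898B + 0xD0A3 = 0x15A2E → wrap carry → 0x5A2F
  0x5A2F + 0xBE62 = 0x11891 → wrap carry → 0x1892
One's-complement sum = 0x1892.
Checksum = ~0x1892 & 0xFFFF = 0xE76D.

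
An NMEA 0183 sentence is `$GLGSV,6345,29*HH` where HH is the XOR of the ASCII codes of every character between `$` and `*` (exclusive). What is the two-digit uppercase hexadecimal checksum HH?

46

XOR the ASCII codes of the payload characters:
  'G' = 0x47 → acc = 0x47
  'L' = 0x4C → acc = 0x0B
  'G' = 0x47 → acc = 0x4C
  'S' = 0x53 → acc = 0x1F
  'V' = 0x56 → acc = 0x49
  ',' = 0x2C → acc = 0x65
  '6' = 0x36 → acc = 0x53
  '3' = 0x33 → acc = 0x60
  '4' = 0x34 → acc = 0x54
  '5' = 0x35 → acc = 0x61
  ',' = 0x2C → acc = 0x4D
  '2' = 0x32 → acc = 0x7F
  '9' = 0x39 → acc = 0x46
Checksum = 0x46.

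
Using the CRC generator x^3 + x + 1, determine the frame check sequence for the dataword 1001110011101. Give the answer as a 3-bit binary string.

Append 3 zeros: 1001110011101000. Divide by 1011 (XOR where the leading bit is 1):
  pos 0: 1001 XOR 1011 = 0010
  pos 2: 1011 XOR 1011 = 0000
  pos 8: 1110 XOR 1011 = 0101
  pos 9: 1011 XOR 1011 = 0000
Remainder (last 3 bits) = 000. This is the CRC / FCS.

000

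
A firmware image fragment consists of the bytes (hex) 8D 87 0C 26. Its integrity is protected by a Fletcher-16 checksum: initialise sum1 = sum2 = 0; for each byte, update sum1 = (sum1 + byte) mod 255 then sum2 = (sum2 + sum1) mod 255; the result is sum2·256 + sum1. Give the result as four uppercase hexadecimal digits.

Running sums (mod 255):
  after byte 0 (8D): sum1=141, sum2=141
  after byte 1 (87): sum1=21, sum2=162
  after byte 2 (0C): sum1=33, sum2=195
  after byte 3 (26): sum1=71, sum2=11
Checksum = sum2·256 + sum1 = 11·256 + 71 = 2887 = 0x0B47.

0B47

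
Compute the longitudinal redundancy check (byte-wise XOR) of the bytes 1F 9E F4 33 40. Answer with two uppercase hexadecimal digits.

06

XOR the bytes together:
  start with 0x1F
  0x1F ⊕ 0x9E = 0x81
  0x81 ⊕ 0xF4 = 0x75
  0x75 ⊕ 0x33 = 0x46
  0x46 ⊕ 0x40 = 0x06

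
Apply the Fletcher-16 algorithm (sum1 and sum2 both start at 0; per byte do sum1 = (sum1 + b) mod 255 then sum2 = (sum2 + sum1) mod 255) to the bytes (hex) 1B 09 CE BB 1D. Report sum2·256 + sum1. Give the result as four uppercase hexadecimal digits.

Running sums (mod 255):
  after byte 0 (1B): sum1=27, sum2=27
  after byte 1 (09): sum1=36, sum2=63
  after byte 2 (CE): sum1=242, sum2=50
  after byte 3 (BB): sum1=174, sum2=224
  after byte 4 (1D): sum1=203, sum2=172
Checksum = sum2·256 + sum1 = 172·256 + 203 = 44235 = 0xACCB.

ACCB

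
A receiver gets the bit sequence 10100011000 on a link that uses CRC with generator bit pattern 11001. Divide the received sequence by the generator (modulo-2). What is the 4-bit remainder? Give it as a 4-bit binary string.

Modulo-2 division of 10100011000 by 11001:
  pos 0: 10100 XOR 11001 = 01101
  pos 1: 11010 XOR 11001 = 00011
  pos 4: 11110 XOR 11001 = 00111
  pos 6: 11100 XOR 11001 = 00101
Remainder = 0101 (nonzero — an error is detected).

0101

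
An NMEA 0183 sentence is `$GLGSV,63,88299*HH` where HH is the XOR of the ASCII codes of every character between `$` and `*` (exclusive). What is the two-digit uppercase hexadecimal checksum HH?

7E

XOR the ASCII codes of the payload characters:
  'G' = 0x47 → acc = 0x47
  'L' = 0x4C → acc = 0x0B
  'G' = 0x47 → acc = 0x4C
  'S' = 0x53 → acc = 0x1F
  'V' = 0x56 → acc = 0x49
  ',' = 0x2C → acc = 0x65
  '6' = 0x36 → acc = 0x53
  '3' = 0x33 → acc = 0x60
  ',' = 0x2C → acc = 0x4C
  '8' = 0x38 → acc = 0x74
  '8' = 0x38 → acc = 0x4C
  '2' = 0x32 → acc = 0x7E
  '9' = 0x39 → acc = 0x47
  '9' = 0x39 → acc = 0x7E
Checksum = 0x7E.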